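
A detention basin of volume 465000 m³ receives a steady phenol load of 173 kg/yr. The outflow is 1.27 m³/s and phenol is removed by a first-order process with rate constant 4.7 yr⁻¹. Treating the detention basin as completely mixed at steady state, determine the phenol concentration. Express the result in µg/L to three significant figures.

Outflow Q = 1.27 m³/s × 3.156e+07 s/yr = 4.008e+07 m³/yr.
Steady-state CSTR mass balance: W = Q·C + k·V·C, so C = W/(Q + kV).
Q + kV = 4.008e+07 + 4.7·465000 = 4.226e+07 m³/yr.
C = 173/4.226e+07 = 4.093e-06 kg/m³ = 0.004093 mg/L = 4.093 µg/L.

4.09 µg/L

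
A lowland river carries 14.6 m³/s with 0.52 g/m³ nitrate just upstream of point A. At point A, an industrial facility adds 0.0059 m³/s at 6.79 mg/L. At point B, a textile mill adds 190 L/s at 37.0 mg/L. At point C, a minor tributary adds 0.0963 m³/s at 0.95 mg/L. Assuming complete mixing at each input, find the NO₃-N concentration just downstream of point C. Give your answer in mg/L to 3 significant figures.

After input A: C = (14.6·0.52 + 0.0059·6.79) / 14.61 = 0.5225 mg/L.
190 L/s = 0.19 m³/s.
After input B: C = (14.61·0.5225 + 0.19·37) / 14.8 = 0.991 mg/L.
After input C: C = (14.8·0.991 + 0.0963·0.95) / 14.89 = 0.9907 mg/L.

0.991 mg/L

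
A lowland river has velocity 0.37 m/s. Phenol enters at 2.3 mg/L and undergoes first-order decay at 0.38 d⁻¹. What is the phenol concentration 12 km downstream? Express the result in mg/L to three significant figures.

1.99 mg/L

Travel time t = 12 km / 0.37 m/s = 1.2e+04/0.37 = 3.243e+04 s = 0.3754 d.
First-order decay: C = 2.3·exp(−0.38·0.3754) = 2.3·0.8671 = 1.994 mg/L.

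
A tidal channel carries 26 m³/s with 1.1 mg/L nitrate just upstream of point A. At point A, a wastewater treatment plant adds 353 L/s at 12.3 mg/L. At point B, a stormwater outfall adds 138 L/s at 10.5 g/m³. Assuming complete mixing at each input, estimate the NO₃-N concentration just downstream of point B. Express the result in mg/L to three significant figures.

1.30 mg/L

353 L/s = 0.353 m³/s.
After input A: C = (26·1.1 + 0.353·12.3) / 26.35 = 1.25 mg/L.
138 L/s = 0.138 m³/s.
After input B: C = (26.35·1.25 + 0.138·10.5) / 26.49 = 1.298 mg/L.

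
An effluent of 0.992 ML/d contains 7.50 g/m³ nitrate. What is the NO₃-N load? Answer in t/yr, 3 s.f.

0.992 ML/d = 0.01148 m³/s.
Mass flux = Q·C = 0.01148 m³/s × 7.5 g/m³ = 0.08611 g/s.
= 0.08611 g/s × 31.56 = 2.717 t/yr.

2.72 t/yr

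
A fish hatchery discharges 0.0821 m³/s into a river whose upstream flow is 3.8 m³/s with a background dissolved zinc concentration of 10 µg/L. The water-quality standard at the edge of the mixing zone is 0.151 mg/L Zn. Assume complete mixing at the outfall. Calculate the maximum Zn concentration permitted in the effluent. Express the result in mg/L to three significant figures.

10 µg/L = 0.01 mg/L.
Mass balance: 0.151·3.882 = 0.0821·Cₑ + 3.8·0.01.
Cₑ = (0.5862 − 0.038) / 0.0821 = 6.677 mg/L.

6.68 mg/L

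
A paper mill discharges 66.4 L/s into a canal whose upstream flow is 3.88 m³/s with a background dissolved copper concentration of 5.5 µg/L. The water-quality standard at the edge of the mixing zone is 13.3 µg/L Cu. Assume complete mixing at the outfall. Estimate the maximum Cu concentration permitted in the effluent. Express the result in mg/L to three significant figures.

0.469 mg/L

66.4 L/s = 0.0664 m³/s.
5.5 µg/L = 0.0055 mg/L.
13.3 µg/L = 0.0133 mg/L.
Mass balance: 0.0133·3.946 = 0.0664·Cₑ + 3.88·0.0055.
Cₑ = (0.05249 − 0.02134) / 0.0664 = 0.4691 mg/L.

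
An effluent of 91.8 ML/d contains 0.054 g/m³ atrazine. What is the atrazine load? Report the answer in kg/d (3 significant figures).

91.8 ML/d = 1.062 m³/s.
Mass flux = Q·C = 1.062 m³/s × 0.054 g/m³ = 0.05738 g/s.
= 0.05738 g/s × 86.4 = 4.957 kg/d.

4.96 kg/d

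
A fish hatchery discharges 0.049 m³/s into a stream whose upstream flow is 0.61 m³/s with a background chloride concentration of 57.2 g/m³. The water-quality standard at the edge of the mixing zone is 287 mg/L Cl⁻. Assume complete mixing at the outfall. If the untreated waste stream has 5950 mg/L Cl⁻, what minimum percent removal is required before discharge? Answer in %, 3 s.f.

Mass balance: 287·0.659 = 0.049·Cₑ + 0.61·57.2.
Cₑ = (189.1 − 34.89) / 0.049 = 3148 mg/L.
Required removal = 1 − 3148/5950 = 47.1 %.

47.1 %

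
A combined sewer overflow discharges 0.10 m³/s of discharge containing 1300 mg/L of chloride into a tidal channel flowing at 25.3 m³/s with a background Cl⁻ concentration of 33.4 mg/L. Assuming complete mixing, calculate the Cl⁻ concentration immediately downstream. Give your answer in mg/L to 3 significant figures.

By mass balance at complete mixing, C = (0.1·1300 + 25.3·33.4) / (0.1 + 25.3) = 975/25.4 = 38.39 mg/L.

38.4 mg/L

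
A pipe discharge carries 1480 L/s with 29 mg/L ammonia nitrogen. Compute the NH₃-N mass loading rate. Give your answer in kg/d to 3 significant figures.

1480 L/s = 1.48 m³/s.
Mass flux = Q·C = 1.48 m³/s × 29 g/m³ = 42.92 g/s.
= 42.92 g/s × 86.4 = 3708 kg/d.

3710 kg/d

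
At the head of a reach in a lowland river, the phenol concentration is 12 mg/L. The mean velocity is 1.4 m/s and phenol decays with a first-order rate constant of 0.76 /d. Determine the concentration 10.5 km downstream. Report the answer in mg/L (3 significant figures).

11.2 mg/L

Travel time t = 10.5 km / 1.4 m/s = 1.05e+04/1.4 = 7500 s = 0.08681 d.
First-order decay: C = 12·exp(−0.76·0.08681) = 12·0.9362 = 11.23 mg/L.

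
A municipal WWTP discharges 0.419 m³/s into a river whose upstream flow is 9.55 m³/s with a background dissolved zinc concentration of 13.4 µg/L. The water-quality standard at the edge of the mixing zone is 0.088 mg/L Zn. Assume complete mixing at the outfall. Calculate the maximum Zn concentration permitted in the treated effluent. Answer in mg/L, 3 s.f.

13.4 µg/L = 0.0134 mg/L.
Mass balance: 0.088·9.969 = 0.419·Cₑ + 9.55·0.0134.
Cₑ = (0.8773 − 0.128) / 0.419 = 1.788 mg/L.

1.79 mg/L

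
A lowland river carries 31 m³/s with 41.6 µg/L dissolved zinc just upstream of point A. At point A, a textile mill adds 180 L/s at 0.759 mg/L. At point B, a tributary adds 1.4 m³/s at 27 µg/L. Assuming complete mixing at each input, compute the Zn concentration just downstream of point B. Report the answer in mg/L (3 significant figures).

0.0449 mg/L

41.6 µg/L = 0.0416 mg/L.
180 L/s = 0.18 m³/s.
After input A: C = (31·0.0416 + 0.18·0.759) / 31.18 = 0.04574 mg/L.
27 µg/L = 0.027 mg/L.
After input B: C = (31.18·0.04574 + 1.4·0.027) / 32.58 = 0.04494 mg/L.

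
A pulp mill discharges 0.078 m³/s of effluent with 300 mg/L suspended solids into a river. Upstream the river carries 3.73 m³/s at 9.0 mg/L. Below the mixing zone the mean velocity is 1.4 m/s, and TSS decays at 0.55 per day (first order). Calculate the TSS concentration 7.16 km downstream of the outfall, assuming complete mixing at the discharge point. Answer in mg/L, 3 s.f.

14.5 mg/L

After complete mixing, C₀ = (0.078·300 + 3.73·9) / 3.808 = 14.96 mg/L.
Travel time t = 7160 m / 1.4 m/s = 5114 s = 0.05919 d.
C = 14.96·exp(−0.55·0.05919) = 14.96·0.968 = 14.48 mg/L.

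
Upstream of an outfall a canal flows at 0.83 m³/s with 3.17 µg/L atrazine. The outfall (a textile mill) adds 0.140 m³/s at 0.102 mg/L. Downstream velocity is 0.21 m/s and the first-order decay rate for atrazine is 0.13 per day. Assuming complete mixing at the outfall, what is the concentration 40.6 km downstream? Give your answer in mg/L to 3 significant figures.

3.17 µg/L = 0.00317 mg/L.
After complete mixing, C₀ = (0.14·0.102 + 0.83·0.00317) / 0.97 = 0.01743 mg/L.
Travel time t = 4.06e+04 m / 0.21 m/s = 1.933e+05 s = 2.238 d.
C = 0.01743·exp(−0.13·2.238) = 0.01743·0.7476 = 0.01303 mg/L.

0.0130 mg/L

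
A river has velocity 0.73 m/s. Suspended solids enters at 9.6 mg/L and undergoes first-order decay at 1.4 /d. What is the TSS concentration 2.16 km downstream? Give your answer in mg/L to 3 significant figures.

Travel time t = 2.16 km / 0.73 m/s = 2160/0.73 = 2959 s = 0.03425 d.
First-order decay: C = 9.6·exp(−1.4·0.03425) = 9.6·0.9532 = 9.151 mg/L.

9.15 mg/L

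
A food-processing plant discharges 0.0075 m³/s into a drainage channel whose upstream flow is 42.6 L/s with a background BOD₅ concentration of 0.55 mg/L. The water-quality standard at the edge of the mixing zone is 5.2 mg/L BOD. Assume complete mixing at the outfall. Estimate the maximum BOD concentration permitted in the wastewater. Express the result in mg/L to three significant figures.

31.6 mg/L

42.6 L/s = 0.0426 m³/s.
Mass balance: 5.2·0.0501 = 0.0075·Cₑ + 0.0426·0.55.
Cₑ = (0.2605 − 0.02343) / 0.0075 = 31.61 mg/L.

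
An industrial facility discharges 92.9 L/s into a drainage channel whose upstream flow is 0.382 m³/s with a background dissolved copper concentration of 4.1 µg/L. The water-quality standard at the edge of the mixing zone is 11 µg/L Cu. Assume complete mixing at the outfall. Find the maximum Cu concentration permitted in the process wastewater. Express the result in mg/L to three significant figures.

0.0394 mg/L

92.9 L/s = 0.0929 m³/s.
4.1 µg/L = 0.0041 mg/L.
11 µg/L = 0.011 mg/L.
Mass balance: 0.011·0.4749 = 0.0929·Cₑ + 0.382·0.0041.
Cₑ = (0.005224 − 0.001566) / 0.0929 = 0.03937 mg/L.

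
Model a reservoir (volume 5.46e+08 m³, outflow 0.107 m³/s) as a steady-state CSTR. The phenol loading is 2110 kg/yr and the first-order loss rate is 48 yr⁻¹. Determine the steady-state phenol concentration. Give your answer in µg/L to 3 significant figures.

Outflow Q = 0.107 m³/s × 3.156e+07 s/yr = 3.377e+06 m³/yr.
Steady-state CSTR mass balance: W = Q·C + k·V·C, so C = W/(Q + kV).
Q + kV = 3.377e+06 + 48·5.46e+08 = 2.621e+10 m³/yr.
C = 2110/2.621e+10 = 8.05e-08 kg/m³ = 8.05e-05 mg/L = 0.0805 µg/L.

0.0805 µg/L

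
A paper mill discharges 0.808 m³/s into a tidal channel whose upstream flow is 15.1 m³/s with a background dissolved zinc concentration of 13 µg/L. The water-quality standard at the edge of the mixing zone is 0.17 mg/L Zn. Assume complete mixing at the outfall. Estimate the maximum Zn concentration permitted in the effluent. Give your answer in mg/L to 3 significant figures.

3.10 mg/L

13 µg/L = 0.013 mg/L.
Mass balance: 0.17·15.91 = 0.808·Cₑ + 15.1·0.013.
Cₑ = (2.704 − 0.1963) / 0.808 = 3.104 mg/L.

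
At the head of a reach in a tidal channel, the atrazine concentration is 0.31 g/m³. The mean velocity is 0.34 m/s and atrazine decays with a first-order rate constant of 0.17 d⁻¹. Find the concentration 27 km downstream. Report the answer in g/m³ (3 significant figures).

Travel time t = 27 km / 0.34 m/s = 2.7e+04/0.34 = 7.941e+04 s = 0.9191 d.
First-order decay: C = 0.31·exp(−0.17·0.9191) = 0.31·0.8553 = 0.2652 g/m³.

0.265 g/m³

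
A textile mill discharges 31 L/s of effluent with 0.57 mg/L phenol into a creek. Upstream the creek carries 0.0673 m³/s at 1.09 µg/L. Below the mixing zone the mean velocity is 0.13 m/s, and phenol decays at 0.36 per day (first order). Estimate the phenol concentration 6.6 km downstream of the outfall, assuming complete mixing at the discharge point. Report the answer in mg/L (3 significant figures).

0.146 mg/L

31 L/s = 0.031 m³/s.
1.09 µg/L = 0.00109 mg/L.
After complete mixing, C₀ = (0.031·0.57 + 0.0673·0.00109) / 0.0983 = 0.1805 mg/L.
Travel time t = 6600 m / 0.13 m/s = 5.077e+04 s = 0.5876 d.
C = 0.1805·exp(−0.36·0.5876) = 0.1805·0.8093 = 0.1461 mg/L.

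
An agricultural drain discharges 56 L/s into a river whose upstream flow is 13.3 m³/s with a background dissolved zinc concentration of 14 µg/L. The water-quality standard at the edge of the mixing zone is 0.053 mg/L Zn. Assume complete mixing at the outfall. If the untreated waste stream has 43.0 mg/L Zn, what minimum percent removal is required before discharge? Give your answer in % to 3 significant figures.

78.3 %

56 L/s = 0.056 m³/s.
14 µg/L = 0.014 mg/L.
Mass balance: 0.053·13.36 = 0.056·Cₑ + 13.3·0.014.
Cₑ = (0.7079 − 0.1862) / 0.056 = 9.315 mg/L.
Required removal = 1 − 9.315/43.0 = 78.34 %.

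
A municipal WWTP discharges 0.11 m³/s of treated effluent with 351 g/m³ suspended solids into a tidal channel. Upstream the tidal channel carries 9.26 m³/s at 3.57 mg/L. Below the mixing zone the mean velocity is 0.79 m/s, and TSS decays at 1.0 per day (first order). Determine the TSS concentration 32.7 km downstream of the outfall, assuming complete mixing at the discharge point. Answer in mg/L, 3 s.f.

4.74 mg/L

After complete mixing, C₀ = (0.11·351 + 9.26·3.57) / 9.37 = 7.649 mg/L.
Travel time t = 3.27e+04 m / 0.79 m/s = 4.139e+04 s = 0.4791 d.
C = 7.649·exp(−1.0·0.4791) = 7.649·0.6194 = 4.737 mg/L.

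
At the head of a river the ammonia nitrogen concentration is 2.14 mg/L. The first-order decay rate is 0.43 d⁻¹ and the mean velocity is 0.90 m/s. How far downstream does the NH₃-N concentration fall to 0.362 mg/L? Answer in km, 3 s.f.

321 km

From C = C₀·e^(−kt), t = ln(C₀/C)/k = ln(2.14/0.362)/0.43 = 1.777/0.43 = 4.132 d.
Distance = v·t = 0.90 m/s × 3.57e+05 s = 3.213e+05 m = 321.3 km.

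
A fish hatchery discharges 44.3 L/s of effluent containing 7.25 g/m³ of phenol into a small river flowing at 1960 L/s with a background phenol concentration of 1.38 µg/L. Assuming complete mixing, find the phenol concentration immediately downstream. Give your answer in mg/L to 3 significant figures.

0.162 mg/L

44.3 L/s = 0.0443 m³/s.
1960 L/s = 1.96 m³/s.
1.38 µg/L = 0.00138 mg/L.
Flow-weighted mixing gives C = (0.0443·7.25 + 1.96·0.00138) / (0.0443 + 1.96) = 0.3239/2.004 = 0.1616 mg/L.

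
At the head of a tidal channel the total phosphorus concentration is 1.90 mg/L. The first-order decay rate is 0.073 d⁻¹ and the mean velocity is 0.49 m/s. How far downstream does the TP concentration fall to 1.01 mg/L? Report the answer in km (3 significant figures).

From C = C₀·e^(−kt), t = ln(C₀/C)/k = ln(1.90/1.01)/0.073 = 0.6319/0.073 = 8.656 d.
Distance = v·t = 0.49 m/s × 7.479e+05 s = 3.665e+05 m = 366.5 km.

366 km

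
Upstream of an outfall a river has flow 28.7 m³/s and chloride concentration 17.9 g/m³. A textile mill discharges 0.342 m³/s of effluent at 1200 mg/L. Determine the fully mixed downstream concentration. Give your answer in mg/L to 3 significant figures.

Conservation of mass across the mixing zone: C = (0.342·1200 + 28.7·17.9) / (0.342 + 28.7) = 924.1/29.04 = 31.82 mg/L.

31.8 mg/L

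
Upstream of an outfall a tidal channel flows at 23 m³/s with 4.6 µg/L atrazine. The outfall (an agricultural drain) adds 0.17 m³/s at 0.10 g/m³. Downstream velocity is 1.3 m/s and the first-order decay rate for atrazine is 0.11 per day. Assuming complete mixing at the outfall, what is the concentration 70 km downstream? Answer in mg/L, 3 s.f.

4.6 µg/L = 0.0046 mg/L.
After complete mixing, C₀ = (0.17·0.1 + 23·0.0046) / 23.17 = 0.0053 mg/L.
Travel time t = 7e+04 m / 1.3 m/s = 5.385e+04 s = 0.6232 d.
C = 0.0053·exp(−0.11·0.6232) = 0.0053·0.9337 = 0.004949 mg/L.

0.00495 mg/L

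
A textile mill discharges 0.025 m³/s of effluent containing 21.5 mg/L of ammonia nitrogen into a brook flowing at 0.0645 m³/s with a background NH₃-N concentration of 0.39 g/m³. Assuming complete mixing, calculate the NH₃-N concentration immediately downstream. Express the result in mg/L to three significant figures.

Flow-weighted mixing gives C = (0.025·21.5 + 0.0645·0.39) / (0.025 + 0.0645) = 0.5627/0.0895 = 6.287 mg/L.

6.29 mg/L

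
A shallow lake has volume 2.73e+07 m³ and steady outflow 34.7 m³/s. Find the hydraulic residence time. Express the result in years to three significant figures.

Q = 34.7 m³/s × 3.156e+07 s/yr = 1.095e+09 m³/yr.
Hydraulic residence time τ = V/Q = 2.73e+07/1.095e+09 = 0.02493 yr.

0.0249 yr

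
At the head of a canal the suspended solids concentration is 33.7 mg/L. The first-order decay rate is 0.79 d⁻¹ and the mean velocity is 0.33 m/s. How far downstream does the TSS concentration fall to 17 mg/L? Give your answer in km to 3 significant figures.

24.7 km

From C = C₀·e^(−kt), t = ln(C₀/C)/k = ln(33.7/17)/0.79 = 0.6843/0.79 = 0.8662 d.
Distance = v·t = 0.33 m/s × 7.484e+04 s = 2.47e+04 m = 24.7 km.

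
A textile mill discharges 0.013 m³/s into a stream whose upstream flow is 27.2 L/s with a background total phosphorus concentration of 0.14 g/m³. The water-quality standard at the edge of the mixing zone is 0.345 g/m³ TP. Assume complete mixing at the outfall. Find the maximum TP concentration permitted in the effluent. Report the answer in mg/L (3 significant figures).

27.2 L/s = 0.0272 m³/s.
Mass balance: 0.345·0.0402 = 0.013·Cₑ + 0.0272·0.14.
Cₑ = (0.01387 − 0.003808) / 0.013 = 0.7739 mg/L.

0.774 mg/L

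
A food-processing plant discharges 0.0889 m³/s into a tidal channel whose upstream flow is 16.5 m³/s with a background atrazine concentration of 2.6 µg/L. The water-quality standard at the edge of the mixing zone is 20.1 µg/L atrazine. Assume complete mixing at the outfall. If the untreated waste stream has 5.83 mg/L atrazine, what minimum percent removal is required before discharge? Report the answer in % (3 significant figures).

43.9 %

2.6 µg/L = 0.0026 mg/L.
20.1 µg/L = 0.0201 mg/L.
Mass balance: 0.0201·16.59 = 0.0889·Cₑ + 16.5·0.0026.
Cₑ = (0.3334 − 0.0429) / 0.0889 = 3.268 mg/L.
Required removal = 1 − 3.268/5.83 = 43.94 %.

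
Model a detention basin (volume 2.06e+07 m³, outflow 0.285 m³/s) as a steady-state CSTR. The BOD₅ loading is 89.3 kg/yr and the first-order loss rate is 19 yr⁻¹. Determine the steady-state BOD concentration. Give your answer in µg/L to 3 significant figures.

0.223 µg/L

Outflow Q = 0.285 m³/s × 3.156e+07 s/yr = 8.994e+06 m³/yr.
Steady-state CSTR mass balance: W = Q·C + k·V·C, so C = W/(Q + kV).
Q + kV = 8.994e+06 + 19·2.06e+07 = 4.004e+08 m³/yr.
C = 89.3/4.004e+08 = 2.23e-07 kg/m³ = 0.000223 mg/L = 0.223 µg/L.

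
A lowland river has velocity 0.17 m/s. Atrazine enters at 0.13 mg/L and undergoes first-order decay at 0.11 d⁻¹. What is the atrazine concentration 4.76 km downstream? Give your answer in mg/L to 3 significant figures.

Travel time t = 4.76 km / 0.17 m/s = 4760/0.17 = 2.8e+04 s = 0.3241 d.
First-order decay: C = 0.13·exp(−0.11·0.3241) = 0.13·0.965 = 0.1254 mg/L.

0.125 mg/L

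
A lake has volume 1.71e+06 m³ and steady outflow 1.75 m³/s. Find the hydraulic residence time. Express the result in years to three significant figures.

0.0310 yr

Q = 1.75 m³/s × 3.156e+07 s/yr = 5.523e+07 m³/yr.
Hydraulic residence time τ = V/Q = 1.71e+06/5.523e+07 = 0.03096 yr.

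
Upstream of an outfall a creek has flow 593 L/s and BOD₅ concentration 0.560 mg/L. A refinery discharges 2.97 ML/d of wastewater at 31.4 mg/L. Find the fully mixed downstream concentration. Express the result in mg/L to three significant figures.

2.97 ML/d = 0.03438 m³/s.
593 L/s = 0.593 m³/s.
By mass balance at complete mixing, C = (0.03438·31.4 + 0.593·0.56) / (0.03438 + 0.593) = 1.411/0.6274 = 2.25 mg/L.

2.25 mg/L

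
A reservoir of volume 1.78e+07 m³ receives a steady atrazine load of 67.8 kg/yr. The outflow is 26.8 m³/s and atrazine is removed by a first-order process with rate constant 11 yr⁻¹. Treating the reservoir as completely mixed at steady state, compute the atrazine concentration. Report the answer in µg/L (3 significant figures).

0.0651 µg/L

Outflow Q = 26.8 m³/s × 3.156e+07 s/yr = 8.457e+08 m³/yr.
Steady-state CSTR mass balance: W = Q·C + k·V·C, so C = W/(Q + kV).
Q + kV = 8.457e+08 + 11·1.78e+07 = 1.042e+09 m³/yr.
C = 67.8/1.042e+09 = 6.51e-08 kg/m³ = 6.51e-05 mg/L = 0.0651 µg/L.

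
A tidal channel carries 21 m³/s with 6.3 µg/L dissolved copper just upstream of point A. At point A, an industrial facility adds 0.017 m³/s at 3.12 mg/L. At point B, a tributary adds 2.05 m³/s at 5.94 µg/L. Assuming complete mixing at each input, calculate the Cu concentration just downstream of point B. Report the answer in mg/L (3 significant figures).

0.00856 mg/L

6.3 µg/L = 0.0063 mg/L.
After input A: C = (21·0.0063 + 0.017·3.12) / 21.02 = 0.008819 mg/L.
5.94 µg/L = 0.00594 mg/L.
After input B: C = (21.02·0.008819 + 2.05·0.00594) / 23.07 = 0.008563 mg/L.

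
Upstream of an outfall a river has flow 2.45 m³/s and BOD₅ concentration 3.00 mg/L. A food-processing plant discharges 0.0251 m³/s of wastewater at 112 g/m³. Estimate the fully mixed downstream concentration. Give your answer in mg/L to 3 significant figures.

4.11 mg/L

Flow-weighted mixing gives C = (0.0251·112 + 2.45·3) / (0.0251 + 2.45) = 10.16/2.475 = 4.105 mg/L.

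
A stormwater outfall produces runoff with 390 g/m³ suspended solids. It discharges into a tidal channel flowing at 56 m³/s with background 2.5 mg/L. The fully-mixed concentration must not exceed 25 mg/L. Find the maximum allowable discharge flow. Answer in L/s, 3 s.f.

3450 L/s

Mass balance at complete mixing: C_std·(Q_w + Q_r) = Q_w·C_e + Q_r·C_b.
Rearranging, Q_w = Q_r·(C_std − C_b)/(C_e − C_std) = 56·(25 − 2.5) / (390 − 25) = 3.452 m³/s.
= 3452 L/s.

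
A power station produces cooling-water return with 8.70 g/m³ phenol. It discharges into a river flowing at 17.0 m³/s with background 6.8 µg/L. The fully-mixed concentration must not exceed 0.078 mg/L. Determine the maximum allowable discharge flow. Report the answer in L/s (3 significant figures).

6.8 µg/L = 0.0068 mg/L.
Mass balance at complete mixing: C_std·(Q_w + Q_r) = Q_w·C_e + Q_r·C_b.
Rearranging, Q_w = Q_r·(C_std − C_b)/(C_e − C_std) = 17.0·(0.078 − 0.0068) / (8.7 − 0.078) = 0.1404 m³/s.
= 140.4 L/s.

140 L/s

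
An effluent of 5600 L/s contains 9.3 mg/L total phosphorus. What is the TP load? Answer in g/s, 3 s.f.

52.1 g/s

5600 L/s = 5.6 m³/s.
Mass flux = Q·C = 5.6 m³/s × 9.3 g/m³ = 52.08 g/s.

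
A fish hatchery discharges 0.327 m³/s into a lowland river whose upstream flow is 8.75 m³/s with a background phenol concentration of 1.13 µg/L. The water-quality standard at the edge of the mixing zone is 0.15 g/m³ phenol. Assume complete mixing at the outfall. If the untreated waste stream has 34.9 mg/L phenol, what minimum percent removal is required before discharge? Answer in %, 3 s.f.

88.2 %

1.13 µg/L = 0.00113 mg/L.
Mass balance: 0.15·9.077 = 0.327·Cₑ + 8.75·0.00113.
Cₑ = (1.362 − 0.009887) / 0.327 = 4.134 mg/L.
Required removal = 1 − 4.134/34.9 = 88.16 %.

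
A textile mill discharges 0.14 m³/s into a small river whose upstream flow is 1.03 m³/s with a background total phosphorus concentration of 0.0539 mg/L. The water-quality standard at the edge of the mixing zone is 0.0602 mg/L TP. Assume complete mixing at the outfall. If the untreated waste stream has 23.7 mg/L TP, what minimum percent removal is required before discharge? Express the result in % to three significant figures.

Mass balance: 0.0602·1.17 = 0.14·Cₑ + 1.03·0.0539.
Cₑ = (0.07043 − 0.05552) / 0.14 = 0.1065 mg/L.
Required removal = 1 − 0.1065/23.7 = 99.55 %.

99.6 %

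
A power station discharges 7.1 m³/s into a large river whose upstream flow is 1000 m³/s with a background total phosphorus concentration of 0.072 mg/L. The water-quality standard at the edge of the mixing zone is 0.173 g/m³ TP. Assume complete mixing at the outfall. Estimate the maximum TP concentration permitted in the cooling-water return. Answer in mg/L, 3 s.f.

Mass balance: 0.173·1007 = 7.1·Cₑ + 1000·0.072.
Cₑ = (174.2 − 72) / 7.1 = 14.4 mg/L.

14.4 mg/L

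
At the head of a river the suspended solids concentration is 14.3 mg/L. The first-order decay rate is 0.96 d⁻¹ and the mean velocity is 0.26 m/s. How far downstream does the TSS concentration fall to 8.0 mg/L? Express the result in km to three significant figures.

From C = C₀·e^(−kt), t = ln(C₀/C)/k = ln(14.3/8.0)/0.96 = 0.5808/0.96 = 0.605 d.
Distance = v·t = 0.26 m/s × 5.227e+04 s = 1.359e+04 m = 13.59 km.

13.6 km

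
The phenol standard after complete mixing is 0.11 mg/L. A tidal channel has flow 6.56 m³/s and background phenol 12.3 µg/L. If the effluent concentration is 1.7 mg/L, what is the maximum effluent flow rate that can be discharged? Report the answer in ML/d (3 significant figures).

34.8 ML/d

12.3 µg/L = 0.0123 mg/L.
Mass balance at complete mixing: C_std·(Q_w + Q_r) = Q_w·C_e + Q_r·C_b.
Rearranging, Q_w = Q_r·(C_std − C_b)/(C_e − C_std) = 6.56·(0.11 − 0.0123) / (1.7 − 0.11) = 0.4031 m³/s.
= 34.83 ML/d.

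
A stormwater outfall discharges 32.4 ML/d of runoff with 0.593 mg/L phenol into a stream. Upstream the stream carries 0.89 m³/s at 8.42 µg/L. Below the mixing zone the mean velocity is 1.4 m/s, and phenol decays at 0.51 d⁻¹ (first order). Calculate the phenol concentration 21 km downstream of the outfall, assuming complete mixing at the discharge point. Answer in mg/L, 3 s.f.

0.166 mg/L

32.4 ML/d = 0.375 m³/s.
8.42 µg/L = 0.00842 mg/L.
After complete mixing, C₀ = (0.375·0.593 + 0.89·0.00842) / 1.265 = 0.1817 mg/L.
Travel time t = 2.1e+04 m / 1.4 m/s = 1.5e+04 s = 0.1736 d.
C = 0.1817·exp(−0.51·0.1736) = 0.1817·0.9153 = 0.1663 mg/L.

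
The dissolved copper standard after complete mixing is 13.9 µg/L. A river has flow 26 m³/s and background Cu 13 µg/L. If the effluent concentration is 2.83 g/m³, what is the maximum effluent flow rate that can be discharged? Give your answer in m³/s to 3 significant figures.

13 µg/L = 0.013 mg/L.
13.9 µg/L = 0.0139 mg/L.
Mass balance at complete mixing: C_std·(Q_w + Q_r) = Q_w·C_e + Q_r·C_b.
Rearranging, Q_w = Q_r·(C_std − C_b)/(C_e − C_std) = 26·(0.0139 − 0.013) / (2.83 − 0.0139) = 0.008309 m³/s.

0.00831 m³/s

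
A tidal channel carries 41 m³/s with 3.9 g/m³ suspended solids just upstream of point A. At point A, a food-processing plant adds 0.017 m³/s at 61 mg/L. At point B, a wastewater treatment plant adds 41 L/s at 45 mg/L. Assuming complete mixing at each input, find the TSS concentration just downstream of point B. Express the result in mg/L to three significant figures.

3.96 mg/L

After input A: C = (41·3.9 + 0.017·61) / 41.02 = 3.924 mg/L.
41 L/s = 0.041 m³/s.
After input B: C = (41.02·3.924 + 0.041·45) / 41.06 = 3.965 mg/L.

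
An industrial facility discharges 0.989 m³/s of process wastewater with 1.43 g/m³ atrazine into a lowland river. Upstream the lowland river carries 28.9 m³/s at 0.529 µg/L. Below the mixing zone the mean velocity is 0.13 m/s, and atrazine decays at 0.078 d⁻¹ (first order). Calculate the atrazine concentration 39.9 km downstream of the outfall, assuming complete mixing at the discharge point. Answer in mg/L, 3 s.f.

0.529 µg/L = 0.000529 mg/L.
After complete mixing, C₀ = (0.989·1.43 + 28.9·0.000529) / 29.89 = 0.04783 mg/L.
Travel time t = 3.99e+04 m / 0.13 m/s = 3.069e+05 s = 3.552 d.
C = 0.04783·exp(−0.078·3.552) = 0.04783·0.758 = 0.03625 mg/L.

0.0363 mg/L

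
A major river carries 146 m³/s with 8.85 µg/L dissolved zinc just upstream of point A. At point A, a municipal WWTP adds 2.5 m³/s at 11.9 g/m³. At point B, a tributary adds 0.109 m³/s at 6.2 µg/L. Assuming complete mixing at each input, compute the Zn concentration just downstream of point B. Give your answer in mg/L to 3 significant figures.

8.85 µg/L = 0.00885 mg/L.
After input A: C = (146·0.00885 + 2.5·11.9) / 148.5 = 0.209 mg/L.
6.2 µg/L = 0.0062 mg/L.
After input B: C = (148.5·0.209 + 0.109·0.0062) / 148.6 = 0.2089 mg/L.

0.209 mg/L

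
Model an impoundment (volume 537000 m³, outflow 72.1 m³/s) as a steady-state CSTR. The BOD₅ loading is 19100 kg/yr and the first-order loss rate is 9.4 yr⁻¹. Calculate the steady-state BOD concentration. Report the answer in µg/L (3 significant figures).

Outflow Q = 72.1 m³/s × 3.156e+07 s/yr = 2.275e+09 m³/yr.
Steady-state CSTR mass balance: W = Q·C + k·V·C, so C = W/(Q + kV).
Q + kV = 2.275e+09 + 9.4·537000 = 2.28e+09 m³/yr.
C = 19100/2.28e+09 = 8.376e-06 kg/m³ = 0.008376 mg/L = 8.376 µg/L.

8.38 µg/L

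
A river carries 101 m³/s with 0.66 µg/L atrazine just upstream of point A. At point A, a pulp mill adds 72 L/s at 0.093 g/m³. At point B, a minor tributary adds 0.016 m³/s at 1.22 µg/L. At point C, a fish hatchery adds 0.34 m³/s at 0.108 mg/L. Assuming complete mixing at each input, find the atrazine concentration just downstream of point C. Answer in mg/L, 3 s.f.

0.00109 mg/L

0.66 µg/L = 0.00066 mg/L.
72 L/s = 0.072 m³/s.
After input A: C = (101·0.00066 + 0.072·0.093) / 101.1 = 0.0007258 mg/L.
1.22 µg/L = 0.00122 mg/L.
After input B: C = (101.1·0.0007258 + 0.016·0.00122) / 101.1 = 0.0007259 mg/L.
After input C: C = (101.1·0.0007259 + 0.34·0.108) / 101.4 = 0.001085 mg/L.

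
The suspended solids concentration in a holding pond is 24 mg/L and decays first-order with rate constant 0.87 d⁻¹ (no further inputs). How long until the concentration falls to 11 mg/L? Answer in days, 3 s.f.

0.897 d

t = ln(C₀/C)/k = ln(24/11)/0.87 = 0.7802/0.87 = 0.8967 d.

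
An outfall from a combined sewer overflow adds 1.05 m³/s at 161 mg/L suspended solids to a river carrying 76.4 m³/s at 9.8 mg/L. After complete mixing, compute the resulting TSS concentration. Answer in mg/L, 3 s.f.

11.8 mg/L

By mass balance at complete mixing, C = (1.05·161 + 76.4·9.8) / (1.05 + 76.4) = 917.8/77.45 = 11.85 mg/L.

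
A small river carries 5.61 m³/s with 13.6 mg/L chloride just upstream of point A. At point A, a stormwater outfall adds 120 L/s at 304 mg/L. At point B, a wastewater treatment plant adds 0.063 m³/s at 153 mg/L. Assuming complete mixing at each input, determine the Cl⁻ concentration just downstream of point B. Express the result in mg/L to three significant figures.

21.1 mg/L

120 L/s = 0.12 m³/s.
After input A: C = (5.61·13.6 + 0.12·304) / 5.73 = 19.68 mg/L.
After input B: C = (5.73·19.68 + 0.063·153) / 5.793 = 21.13 mg/L.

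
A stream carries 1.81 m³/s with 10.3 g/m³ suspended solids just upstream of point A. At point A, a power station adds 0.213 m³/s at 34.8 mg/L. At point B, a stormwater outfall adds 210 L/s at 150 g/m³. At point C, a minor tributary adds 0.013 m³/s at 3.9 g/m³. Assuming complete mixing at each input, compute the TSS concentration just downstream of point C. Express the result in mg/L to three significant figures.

After input A: C = (1.81·10.3 + 0.213·34.8) / 2.023 = 12.88 mg/L.
210 L/s = 0.21 m³/s.
After input B: C = (2.023·12.88 + 0.21·150) / 2.233 = 25.77 mg/L.
After input C: C = (2.233·25.77 + 0.013·3.9) / 2.246 = 25.65 mg/L.

25.6 mg/L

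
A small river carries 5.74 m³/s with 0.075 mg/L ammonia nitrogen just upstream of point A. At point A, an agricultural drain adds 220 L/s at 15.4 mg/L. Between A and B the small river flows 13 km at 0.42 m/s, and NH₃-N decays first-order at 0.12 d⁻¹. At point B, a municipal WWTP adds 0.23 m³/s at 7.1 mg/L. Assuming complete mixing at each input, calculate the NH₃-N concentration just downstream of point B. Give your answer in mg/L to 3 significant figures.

220 L/s = 0.22 m³/s.
After input A: C = (5.74·0.075 + 0.22·15.4) / 5.96 = 0.6407 mg/L.
Over the 13 km reach to input B (t = 3.095e+04 s = 0.3582 d), decay gives C = 0.6407·exp(−0.12·0.3582) = 0.6137 mg/L.
After input B: C = (5.96·0.6137 + 0.23·7.1) / 6.19 = 0.8547 mg/L.

0.855 mg/L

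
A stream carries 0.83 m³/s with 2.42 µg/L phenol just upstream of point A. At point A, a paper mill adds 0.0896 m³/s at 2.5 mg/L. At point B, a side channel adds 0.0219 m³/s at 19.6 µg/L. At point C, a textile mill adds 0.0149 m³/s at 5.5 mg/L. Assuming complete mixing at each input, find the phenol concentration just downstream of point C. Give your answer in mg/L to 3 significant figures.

0.322 mg/L

2.42 µg/L = 0.00242 mg/L.
After input A: C = (0.83·0.00242 + 0.0896·2.5) / 0.9196 = 0.2458 mg/L.
19.6 µg/L = 0.0196 mg/L.
After input B: C = (0.9196·0.2458 + 0.0219·0.0196) / 0.9415 = 0.2405 mg/L.
After input C: C = (0.9415·0.2405 + 0.0149·5.5) / 0.9564 = 0.3224 mg/L.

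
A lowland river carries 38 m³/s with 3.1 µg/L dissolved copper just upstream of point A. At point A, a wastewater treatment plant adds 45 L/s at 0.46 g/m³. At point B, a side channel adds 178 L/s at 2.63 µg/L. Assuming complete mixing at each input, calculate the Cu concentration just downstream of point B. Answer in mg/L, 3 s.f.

0.00364 mg/L

3.1 µg/L = 0.0031 mg/L.
45 L/s = 0.045 m³/s.
After input A: C = (38·0.0031 + 0.045·0.46) / 38.05 = 0.00364 mg/L.
178 L/s = 0.178 m³/s.
2.63 µg/L = 0.00263 mg/L.
After input B: C = (38.05·0.00364 + 0.178·0.00263) / 38.22 = 0.003636 mg/L.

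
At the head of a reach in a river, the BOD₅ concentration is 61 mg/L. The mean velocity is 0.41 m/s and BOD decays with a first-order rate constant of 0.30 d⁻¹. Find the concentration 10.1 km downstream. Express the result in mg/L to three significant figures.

Travel time t = 10.1 km / 0.41 m/s = 1.01e+04/0.41 = 2.463e+04 s = 0.2851 d.
First-order decay: C = 61·exp(−0.30·0.2851) = 61·0.918 = 56 mg/L.

56.0 mg/L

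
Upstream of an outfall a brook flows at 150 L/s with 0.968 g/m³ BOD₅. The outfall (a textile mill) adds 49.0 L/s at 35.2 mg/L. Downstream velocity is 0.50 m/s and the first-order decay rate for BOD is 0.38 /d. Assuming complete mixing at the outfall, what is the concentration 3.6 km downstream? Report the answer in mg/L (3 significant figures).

9.10 mg/L

49.0 L/s = 0.049 m³/s.
150 L/s = 0.15 m³/s.
After complete mixing, C₀ = (0.049·35.2 + 0.15·0.968) / 0.199 = 9.397 mg/L.
Travel time t = 3600 m / 0.50 m/s = 7200 s = 0.08333 d.
C = 9.397·exp(−0.38·0.08333) = 9.397·0.9688 = 9.104 mg/L.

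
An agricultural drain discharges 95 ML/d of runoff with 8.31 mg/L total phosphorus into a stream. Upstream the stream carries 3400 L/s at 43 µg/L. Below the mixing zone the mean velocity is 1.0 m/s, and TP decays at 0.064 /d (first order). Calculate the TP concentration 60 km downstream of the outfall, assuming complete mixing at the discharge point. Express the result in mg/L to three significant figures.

1.97 mg/L

95 ML/d = 1.1 m³/s.
3400 L/s = 3.4 m³/s.
43 µg/L = 0.043 mg/L.
After complete mixing, C₀ = (1.1·8.31 + 3.4·0.043) / 4.5 = 2.063 mg/L.
Travel time t = 6e+04 m / 1.0 m/s = 6e+04 s = 0.6944 d.
C = 2.063·exp(−0.064·0.6944) = 2.063·0.9565 = 1.973 mg/L.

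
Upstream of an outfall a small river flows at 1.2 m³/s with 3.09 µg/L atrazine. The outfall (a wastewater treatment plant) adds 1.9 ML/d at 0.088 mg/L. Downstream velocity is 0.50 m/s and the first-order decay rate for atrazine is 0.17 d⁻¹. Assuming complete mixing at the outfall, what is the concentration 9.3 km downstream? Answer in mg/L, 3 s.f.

0.00445 mg/L

1.9 ML/d = 0.02199 m³/s.
3.09 µg/L = 0.00309 mg/L.
After complete mixing, C₀ = (0.02199·0.088 + 1.2·0.00309) / 1.222 = 0.004618 mg/L.
Travel time t = 9300 m / 0.50 m/s = 1.86e+04 s = 0.2153 d.
C = 0.004618·exp(−0.17·0.2153) = 0.004618·0.9641 = 0.004452 mg/L.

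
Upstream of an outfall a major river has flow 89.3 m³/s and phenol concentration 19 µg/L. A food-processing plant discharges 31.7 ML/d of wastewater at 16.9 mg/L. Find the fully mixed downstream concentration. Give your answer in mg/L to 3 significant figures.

31.7 ML/d = 0.3669 m³/s.
19 µg/L = 0.019 mg/L.
Flow-weighted mixing gives C = (0.3669·16.9 + 89.3·0.019) / (0.3669 + 89.3) = 7.897/89.67 = 0.08807 mg/L.

0.0881 mg/L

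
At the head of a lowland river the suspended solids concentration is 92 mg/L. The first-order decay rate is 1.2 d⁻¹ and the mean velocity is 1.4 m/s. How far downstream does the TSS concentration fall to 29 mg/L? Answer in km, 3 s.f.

From C = C₀·e^(−kt), t = ln(C₀/C)/k = ln(92/29)/1.2 = 1.154/1.2 = 0.9621 d.
Distance = v·t = 1.4 m/s × 8.312e+04 s = 1.164e+05 m = 116.4 km.

116 km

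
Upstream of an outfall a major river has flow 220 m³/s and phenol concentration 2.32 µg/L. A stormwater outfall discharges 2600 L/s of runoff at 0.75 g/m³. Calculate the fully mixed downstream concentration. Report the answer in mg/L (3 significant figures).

0.0111 mg/L

2600 L/s = 2.6 m³/s.
2.32 µg/L = 0.00232 mg/L.
Flow-weighted mixing gives C = (2.6·0.75 + 220·0.00232) / (2.6 + 220) = 2.46/222.6 = 0.01105 mg/L.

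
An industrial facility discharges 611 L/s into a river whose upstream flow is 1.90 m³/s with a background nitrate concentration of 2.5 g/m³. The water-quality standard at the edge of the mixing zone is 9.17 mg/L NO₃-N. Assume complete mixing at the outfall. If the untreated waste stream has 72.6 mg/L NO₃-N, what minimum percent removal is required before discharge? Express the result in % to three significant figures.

611 L/s = 0.611 m³/s.
Mass balance: 9.17·2.511 = 0.611·Cₑ + 1.9·2.5.
Cₑ = (23.03 − 4.75) / 0.611 = 29.91 mg/L.
Required removal = 1 − 29.91/72.6 = 58.8 %.

58.8 %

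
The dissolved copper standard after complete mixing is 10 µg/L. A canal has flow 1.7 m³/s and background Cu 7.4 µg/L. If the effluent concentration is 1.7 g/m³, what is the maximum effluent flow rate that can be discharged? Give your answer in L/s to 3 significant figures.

7.4 µg/L = 0.0074 mg/L.
10 µg/L = 0.01 mg/L.
Mass balance at complete mixing: C_std·(Q_w + Q_r) = Q_w·C_e + Q_r·C_b.
Rearranging, Q_w = Q_r·(C_std − C_b)/(C_e − C_std) = 1.7·(0.01 − 0.0074) / (1.7 − 0.01) = 0.002615 m³/s.
= 2.615 L/s.

2.62 L/s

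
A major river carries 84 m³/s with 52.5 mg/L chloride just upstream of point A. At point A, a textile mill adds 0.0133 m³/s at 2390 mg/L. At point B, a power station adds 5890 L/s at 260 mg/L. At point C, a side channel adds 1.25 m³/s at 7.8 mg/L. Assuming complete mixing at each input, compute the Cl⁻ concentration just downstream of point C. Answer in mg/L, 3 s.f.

After input A: C = (84·52.5 + 0.0133·2390) / 84.01 = 52.87 mg/L.
5890 L/s = 5.89 m³/s.
After input B: C = (84.01·52.87 + 5.89·260) / 89.9 = 66.44 mg/L.
After input C: C = (89.9·66.44 + 1.25·7.8) / 91.15 = 65.64 mg/L.

65.6 mg/L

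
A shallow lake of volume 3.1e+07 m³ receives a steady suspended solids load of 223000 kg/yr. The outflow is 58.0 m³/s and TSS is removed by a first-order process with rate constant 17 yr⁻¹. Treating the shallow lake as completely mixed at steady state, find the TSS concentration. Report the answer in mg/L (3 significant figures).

Outflow Q = 58.0 m³/s × 3.156e+07 s/yr = 1.83e+09 m³/yr.
Steady-state CSTR mass balance: W = Q·C + k·V·C, so C = W/(Q + kV).
Q + kV = 1.83e+09 + 17·3.1e+07 = 2.357e+09 m³/yr.
C = 223000/2.357e+09 = 9.46e-05 kg/m³ = 0.0946 mg/L.

0.0946 mg/L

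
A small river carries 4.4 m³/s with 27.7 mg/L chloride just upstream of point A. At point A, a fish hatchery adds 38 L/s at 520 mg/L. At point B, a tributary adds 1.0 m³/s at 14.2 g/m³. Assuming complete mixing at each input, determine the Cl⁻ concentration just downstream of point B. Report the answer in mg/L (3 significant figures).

38 L/s = 0.038 m³/s.
After input A: C = (4.4·27.7 + 0.038·520) / 4.438 = 31.92 mg/L.
After input B: C = (4.438·31.92 + 1·14.2) / 5.438 = 28.66 mg/L.

28.7 mg/L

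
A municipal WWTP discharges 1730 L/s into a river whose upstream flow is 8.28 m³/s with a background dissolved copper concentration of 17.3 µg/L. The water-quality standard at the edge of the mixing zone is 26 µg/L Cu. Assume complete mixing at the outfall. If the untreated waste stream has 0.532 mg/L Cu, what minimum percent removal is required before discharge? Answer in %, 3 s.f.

87.3 %

1730 L/s = 1.73 m³/s.
17.3 µg/L = 0.0173 mg/L.
26 µg/L = 0.026 mg/L.
Mass balance: 0.026·10.01 = 1.73·Cₑ + 8.28·0.0173.
Cₑ = (0.2603 − 0.1432) / 1.73 = 0.06764 mg/L.
Required removal = 1 − 0.06764/0.532 = 87.29 %.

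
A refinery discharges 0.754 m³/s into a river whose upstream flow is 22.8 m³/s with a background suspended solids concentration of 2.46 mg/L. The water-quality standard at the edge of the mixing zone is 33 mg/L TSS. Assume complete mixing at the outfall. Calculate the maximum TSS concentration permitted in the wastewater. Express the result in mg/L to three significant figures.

956 mg/L

Mass balance: 33·23.55 = 0.754·Cₑ + 22.8·2.46.
Cₑ = (777.3 − 56.09) / 0.754 = 956.5 mg/L.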